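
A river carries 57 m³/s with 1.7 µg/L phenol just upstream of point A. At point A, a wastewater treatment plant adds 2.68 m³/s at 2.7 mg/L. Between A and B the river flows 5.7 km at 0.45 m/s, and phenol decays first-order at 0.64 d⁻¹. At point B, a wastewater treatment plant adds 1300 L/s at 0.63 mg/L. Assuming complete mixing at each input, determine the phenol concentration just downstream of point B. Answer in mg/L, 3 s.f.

1.7 µg/L = 0.0017 mg/L.
After input A: C = (57·0.0017 + 2.68·2.7) / 59.68 = 0.1229 mg/L.
Over the 5.7 km reach to input B (t = 1.267e+04 s = 0.1466 d), decay gives C = 0.1229·exp(−0.64·0.1466) = 0.1119 mg/L.
1300 L/s = 1.3 m³/s.
After input B: C = (59.68·0.1119 + 1.3·0.63) / 60.98 = 0.1229 mg/L.

0.123 mg/L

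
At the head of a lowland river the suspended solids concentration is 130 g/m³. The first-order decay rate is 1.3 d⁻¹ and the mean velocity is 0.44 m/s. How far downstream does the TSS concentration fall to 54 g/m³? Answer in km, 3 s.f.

25.7 km

From C = C₀·e^(−kt), t = ln(C₀/C)/k = ln(130/54)/1.3 = 0.8786/1.3 = 0.6758 d.
Distance = v·t = 0.44 m/s × 5.839e+04 s = 2.569e+04 m = 25.69 km.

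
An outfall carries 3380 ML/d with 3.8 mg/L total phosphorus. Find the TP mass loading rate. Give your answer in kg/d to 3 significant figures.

3380 ML/d = 39.12 m³/s.
Mass flux = Q·C = 39.12 m³/s × 3.8 g/m³ = 148.7 g/s.
= 148.7 g/s × 86.4 = 1.284e+04 kg/d.

12800 kg/d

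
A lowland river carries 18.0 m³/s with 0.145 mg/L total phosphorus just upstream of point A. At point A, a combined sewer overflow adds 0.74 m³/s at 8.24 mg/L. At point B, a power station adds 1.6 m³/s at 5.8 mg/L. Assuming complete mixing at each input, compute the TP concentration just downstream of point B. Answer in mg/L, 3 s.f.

0.884 mg/L

After input A: C = (18·0.145 + 0.74·8.24) / 18.74 = 0.4647 mg/L.
After input B: C = (18.74·0.4647 + 1.6·5.8) / 20.34 = 0.8843 mg/L.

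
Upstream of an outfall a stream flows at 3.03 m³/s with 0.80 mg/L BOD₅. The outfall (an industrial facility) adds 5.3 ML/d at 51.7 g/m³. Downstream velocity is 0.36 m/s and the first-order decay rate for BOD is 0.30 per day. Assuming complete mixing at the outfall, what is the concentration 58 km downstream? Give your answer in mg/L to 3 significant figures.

5.3 ML/d = 0.06134 m³/s.
After complete mixing, C₀ = (0.06134·51.7 + 3.03·0.8) / 3.091 = 1.81 mg/L.
Travel time t = 5.8e+04 m / 0.36 m/s = 1.611e+05 s = 1.865 d.
C = 1.81·exp(−0.30·1.865) = 1.81·0.5715 = 1.035 mg/L.

1.03 mg/L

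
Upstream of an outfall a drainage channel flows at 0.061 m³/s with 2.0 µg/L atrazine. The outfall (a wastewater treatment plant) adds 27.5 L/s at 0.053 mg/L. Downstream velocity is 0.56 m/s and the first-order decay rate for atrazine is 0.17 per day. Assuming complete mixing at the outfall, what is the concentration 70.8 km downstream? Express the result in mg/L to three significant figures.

0.0139 mg/L

27.5 L/s = 0.0275 m³/s.
2.0 µg/L = 0.002 mg/L.
After complete mixing, C₀ = (0.0275·0.053 + 0.061·0.002) / 0.0885 = 0.01785 mg/L.
Travel time t = 7.08e+04 m / 0.56 m/s = 1.264e+05 s = 1.463 d.
C = 0.01785·exp(−0.17·1.463) = 0.01785·0.7798 = 0.01392 mg/L.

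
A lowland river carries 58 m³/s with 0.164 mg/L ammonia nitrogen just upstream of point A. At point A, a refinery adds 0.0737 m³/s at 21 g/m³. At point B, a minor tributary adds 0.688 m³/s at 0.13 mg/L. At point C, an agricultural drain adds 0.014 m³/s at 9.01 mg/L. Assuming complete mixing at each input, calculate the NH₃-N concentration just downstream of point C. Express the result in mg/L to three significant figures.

After input A: C = (58·0.164 + 0.0737·21) / 58.07 = 0.1904 mg/L.
After input B: C = (58.07·0.1904 + 0.688·0.13) / 58.76 = 0.1897 mg/L.
After input C: C = (58.76·0.1897 + 0.014·9.01) / 58.78 = 0.1918 mg/L.

0.192 mg/L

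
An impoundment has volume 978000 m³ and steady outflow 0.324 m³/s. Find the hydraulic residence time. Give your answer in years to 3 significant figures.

Q = 0.324 m³/s × 3.156e+07 s/yr = 1.022e+07 m³/yr.
Hydraulic residence time τ = V/Q = 978000/1.022e+07 = 0.09565 yr.

0.0957 yr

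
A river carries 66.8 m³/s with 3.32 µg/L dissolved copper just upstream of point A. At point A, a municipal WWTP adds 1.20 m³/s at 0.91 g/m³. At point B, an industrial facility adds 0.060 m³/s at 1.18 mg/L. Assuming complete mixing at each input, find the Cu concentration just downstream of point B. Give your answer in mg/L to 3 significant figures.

3.32 µg/L = 0.00332 mg/L.
After input A: C = (66.8·0.00332 + 1.2·0.91) / 68 = 0.01932 mg/L.
After input B: C = (68·0.01932 + 0.06·1.18) / 68.06 = 0.02034 mg/L.

0.0203 mg/L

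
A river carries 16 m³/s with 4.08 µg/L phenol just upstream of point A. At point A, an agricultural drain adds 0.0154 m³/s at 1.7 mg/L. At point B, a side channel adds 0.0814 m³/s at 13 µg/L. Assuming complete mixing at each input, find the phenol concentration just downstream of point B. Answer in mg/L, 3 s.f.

0.00575 mg/L

4.08 µg/L = 0.00408 mg/L.
After input A: C = (16·0.00408 + 0.0154·1.7) / 16.02 = 0.005711 mg/L.
13 µg/L = 0.013 mg/L.
After input B: C = (16.02·0.005711 + 0.0814·0.013) / 16.1 = 0.005748 mg/L.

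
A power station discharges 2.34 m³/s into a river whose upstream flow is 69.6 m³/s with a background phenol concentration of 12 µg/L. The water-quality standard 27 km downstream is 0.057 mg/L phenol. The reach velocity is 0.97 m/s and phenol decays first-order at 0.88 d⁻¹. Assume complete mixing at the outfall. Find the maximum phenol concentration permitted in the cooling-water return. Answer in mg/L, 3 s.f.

12 µg/L = 0.012 mg/L.
Travel time to the compliance point: t = 2.7e+04/0.97 = 2.784e+04 s = 0.3222 d; decay factor exp(−0.88·0.3222) = 0.7531.
So the concentration just after mixing may be at most 0.057/0.7531 = 0.07568 mg/L.
Mass balance: 0.07568·71.94 = 2.34·Cₑ + 69.6·0.012.
Cₑ = (5.445 − 0.8352) / 2.34 = 1.97 mg/L.

1.97 mg/L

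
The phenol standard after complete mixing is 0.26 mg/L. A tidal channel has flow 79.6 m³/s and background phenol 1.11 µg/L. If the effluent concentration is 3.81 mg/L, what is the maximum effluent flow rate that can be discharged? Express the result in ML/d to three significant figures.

1.11 µg/L = 0.00111 mg/L.
Mass balance at complete mixing: C_std·(Q_w + Q_r) = Q_w·C_e + Q_r·C_b.
Rearranging, Q_w = Q_r·(C_std − C_b)/(C_e − C_std) = 79.6·(0.26 − 0.00111) / (3.81 − 0.26) = 5.805 m³/s.
= 501.5 ML/d.

502 ML/d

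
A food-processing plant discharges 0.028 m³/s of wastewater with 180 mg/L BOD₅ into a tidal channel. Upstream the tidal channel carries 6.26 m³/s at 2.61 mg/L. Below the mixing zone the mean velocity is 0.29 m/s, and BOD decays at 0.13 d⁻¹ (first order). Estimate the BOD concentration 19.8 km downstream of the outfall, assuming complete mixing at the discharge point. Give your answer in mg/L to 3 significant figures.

After complete mixing, C₀ = (0.028·180 + 6.26·2.61) / 6.288 = 3.4 mg/L.
Travel time t = 1.98e+04 m / 0.29 m/s = 6.828e+04 s = 0.7902 d.
C = 3.4·exp(−0.13·0.7902) = 3.4·0.9024 = 3.068 mg/L.

3.07 mg/L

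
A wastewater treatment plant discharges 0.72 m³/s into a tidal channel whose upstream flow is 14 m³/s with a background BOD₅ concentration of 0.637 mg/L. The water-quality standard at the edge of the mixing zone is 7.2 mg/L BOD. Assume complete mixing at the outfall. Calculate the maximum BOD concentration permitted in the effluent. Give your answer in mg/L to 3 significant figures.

Mass balance: 7.2·14.72 = 0.72·Cₑ + 14·0.637.
Cₑ = (106 − 8.918) / 0.72 = 134.8 mg/L.

135 mg/L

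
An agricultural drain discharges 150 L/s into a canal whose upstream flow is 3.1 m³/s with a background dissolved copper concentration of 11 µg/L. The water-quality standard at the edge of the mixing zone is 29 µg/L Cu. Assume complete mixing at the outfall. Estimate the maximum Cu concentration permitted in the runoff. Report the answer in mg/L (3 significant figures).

0.401 mg/L

150 L/s = 0.15 m³/s.
11 µg/L = 0.011 mg/L.
29 µg/L = 0.029 mg/L.
Mass balance: 0.029·3.25 = 0.15·Cₑ + 3.1·0.011.
Cₑ = (0.09425 − 0.0341) / 0.15 = 0.401 mg/L.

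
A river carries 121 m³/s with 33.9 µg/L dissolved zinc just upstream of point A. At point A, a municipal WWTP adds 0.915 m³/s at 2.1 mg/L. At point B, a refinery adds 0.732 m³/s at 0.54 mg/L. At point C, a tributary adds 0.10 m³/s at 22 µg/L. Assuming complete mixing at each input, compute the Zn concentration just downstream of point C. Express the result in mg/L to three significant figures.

33.9 µg/L = 0.0339 mg/L.
After input A: C = (121·0.0339 + 0.915·2.1) / 121.9 = 0.04941 mg/L.
After input B: C = (121.9·0.04941 + 0.732·0.54) / 122.6 = 0.05233 mg/L.
22 µg/L = 0.022 mg/L.
After input C: C = (122.6·0.05233 + 0.1·0.022) / 122.7 = 0.05231 mg/L.

0.0523 mg/L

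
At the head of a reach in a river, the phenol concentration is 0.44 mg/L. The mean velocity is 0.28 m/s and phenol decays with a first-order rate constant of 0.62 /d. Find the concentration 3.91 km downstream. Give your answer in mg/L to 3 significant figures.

Travel time t = 3.91 km / 0.28 m/s = 3910/0.28 = 1.396e+04 s = 0.1616 d.
First-order decay: C = 0.44·exp(−0.62·0.1616) = 0.44·0.9047 = 0.398 mg/L.

0.398 mg/L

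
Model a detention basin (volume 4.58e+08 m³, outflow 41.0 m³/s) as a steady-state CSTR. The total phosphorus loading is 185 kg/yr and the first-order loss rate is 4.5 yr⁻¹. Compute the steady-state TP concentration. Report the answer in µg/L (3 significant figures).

0.0551 µg/L

Outflow Q = 41.0 m³/s × 3.156e+07 s/yr = 1.294e+09 m³/yr.
Steady-state CSTR mass balance: W = Q·C + k·V·C, so C = W/(Q + kV).
Q + kV = 1.294e+09 + 4.5·4.58e+08 = 3.355e+09 m³/yr.
C = 185/3.355e+09 = 5.514e-08 kg/m³ = 5.514e-05 mg/L = 0.05514 µg/L.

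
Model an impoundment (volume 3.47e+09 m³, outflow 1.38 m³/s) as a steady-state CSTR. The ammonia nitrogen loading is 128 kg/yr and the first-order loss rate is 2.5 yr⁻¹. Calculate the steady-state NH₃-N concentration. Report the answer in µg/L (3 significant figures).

0.0147 µg/L

Outflow Q = 1.38 m³/s × 3.156e+07 s/yr = 4.355e+07 m³/yr.
Steady-state CSTR mass balance: W = Q·C + k·V·C, so C = W/(Q + kV).
Q + kV = 4.355e+07 + 2.5·3.47e+09 = 8.719e+09 m³/yr.
C = 128/8.719e+09 = 1.468e-08 kg/m³ = 1.468e-05 mg/L = 0.01468 µg/L.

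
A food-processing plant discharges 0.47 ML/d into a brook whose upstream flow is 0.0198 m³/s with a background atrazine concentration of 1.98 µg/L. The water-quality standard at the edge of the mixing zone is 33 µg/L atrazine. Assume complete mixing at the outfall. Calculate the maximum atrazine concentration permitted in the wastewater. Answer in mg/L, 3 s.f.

0.47 ML/d = 0.00544 m³/s.
1.98 µg/L = 0.00198 mg/L.
33 µg/L = 0.033 mg/L.
Mass balance: 0.033·0.02524 = 0.00544·Cₑ + 0.0198·0.00198.
Cₑ = (0.0008329 − 3.92e-05) / 0.00544 = 0.1459 mg/L.

0.146 mg/L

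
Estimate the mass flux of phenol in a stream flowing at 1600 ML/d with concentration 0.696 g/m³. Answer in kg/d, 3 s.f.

1600 ML/d = 18.52 m³/s.
Mass flux = Q·C = 18.52 m³/s × 0.696 g/m³ = 12.89 g/s.
= 12.89 g/s × 86.4 = 1114 kg/d.

1110 kg/d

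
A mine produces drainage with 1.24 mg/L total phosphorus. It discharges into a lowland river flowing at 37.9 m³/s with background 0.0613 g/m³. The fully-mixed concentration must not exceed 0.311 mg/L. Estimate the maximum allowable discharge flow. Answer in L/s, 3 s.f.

Mass balance at complete mixing: C_std·(Q_w + Q_r) = Q_w·C_e + Q_r·C_b.
Rearranging, Q_w = Q_r·(C_std − C_b)/(C_e − C_std) = 37.9·(0.311 − 0.0613) / (1.24 − 0.311) = 10.19 m³/s.
= 1.019e+04 L/s.

10200 L/s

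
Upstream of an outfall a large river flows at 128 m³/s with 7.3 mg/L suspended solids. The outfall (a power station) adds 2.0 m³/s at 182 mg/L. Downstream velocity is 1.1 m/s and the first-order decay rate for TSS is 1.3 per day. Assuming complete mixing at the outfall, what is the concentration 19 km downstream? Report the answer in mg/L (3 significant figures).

7.70 mg/L

After complete mixing, C₀ = (2·182 + 128·7.3) / 130 = 9.988 mg/L.
Travel time t = 1.9e+04 m / 1.1 m/s = 1.727e+04 s = 0.1999 d.
C = 9.988·exp(−1.3·0.1999) = 9.988·0.7711 = 7.702 mg/L.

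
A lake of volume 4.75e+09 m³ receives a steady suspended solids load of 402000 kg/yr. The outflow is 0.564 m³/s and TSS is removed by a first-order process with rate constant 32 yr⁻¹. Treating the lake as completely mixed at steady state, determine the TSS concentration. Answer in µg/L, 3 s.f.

Outflow Q = 0.564 m³/s × 3.156e+07 s/yr = 1.78e+07 m³/yr.
Steady-state CSTR mass balance: W = Q·C + k·V·C, so C = W/(Q + kV).
Q + kV = 1.78e+07 + 32·4.75e+09 = 1.52e+11 m³/yr.
C = 402000/1.52e+11 = 2.644e-06 kg/m³ = 0.002644 mg/L = 2.644 µg/L.

2.64 µg/L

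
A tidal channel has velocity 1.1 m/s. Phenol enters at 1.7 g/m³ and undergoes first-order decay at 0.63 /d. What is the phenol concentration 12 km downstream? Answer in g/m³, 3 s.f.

Travel time t = 12 km / 1.1 m/s = 1.2e+04/1.1 = 1.091e+04 s = 0.1263 d.
First-order decay: C = 1.7·exp(−0.63·0.1263) = 1.7·0.9235 = 1.57 g/m³.

1.57 g/m³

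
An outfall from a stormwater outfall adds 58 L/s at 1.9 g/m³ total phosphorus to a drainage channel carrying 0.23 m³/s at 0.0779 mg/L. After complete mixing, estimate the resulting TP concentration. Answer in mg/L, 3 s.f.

58 L/s = 0.058 m³/s.
Conservation of mass across the mixing zone: C = (0.058·1.9 + 0.23·0.0779) / (0.058 + 0.23) = 0.1281/0.288 = 0.4449 mg/L.

0.445 mg/L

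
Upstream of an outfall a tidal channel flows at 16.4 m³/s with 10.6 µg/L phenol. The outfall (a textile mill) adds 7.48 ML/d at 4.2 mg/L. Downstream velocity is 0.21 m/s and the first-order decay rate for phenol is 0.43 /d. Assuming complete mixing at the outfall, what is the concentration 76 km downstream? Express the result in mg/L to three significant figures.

7.48 ML/d = 0.08657 m³/s.
10.6 µg/L = 0.0106 mg/L.
After complete mixing, C₀ = (0.08657·4.2 + 16.4·0.0106) / 16.49 = 0.0326 mg/L.
Travel time t = 7.6e+04 m / 0.21 m/s = 3.619e+05 s = 4.189 d.
C = 0.0326·exp(−0.43·4.189) = 0.0326·0.1651 = 0.005382 mg/L.

0.00538 mg/L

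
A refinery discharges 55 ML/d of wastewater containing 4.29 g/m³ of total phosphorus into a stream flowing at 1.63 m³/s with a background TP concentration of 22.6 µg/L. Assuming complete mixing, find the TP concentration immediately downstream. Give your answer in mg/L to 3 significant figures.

55 ML/d = 0.6366 m³/s.
22.6 µg/L = 0.0226 mg/L.
Conservation of mass across the mixing zone: C = (0.6366·4.29 + 1.63·0.0226) / (0.6366 + 1.63) = 2.768/2.267 = 1.221 mg/L.

1.22 mg/L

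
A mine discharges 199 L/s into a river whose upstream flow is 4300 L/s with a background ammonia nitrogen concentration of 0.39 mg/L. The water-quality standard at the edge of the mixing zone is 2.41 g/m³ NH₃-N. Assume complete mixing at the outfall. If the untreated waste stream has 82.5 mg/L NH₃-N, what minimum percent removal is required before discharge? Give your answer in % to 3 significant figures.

199 L/s = 0.199 m³/s.
4300 L/s = 4.3 m³/s.
Mass balance: 2.41·4.499 = 0.199·Cₑ + 4.3·0.39.
Cₑ = (10.84 − 1.677) / 0.199 = 46.06 mg/L.
Required removal = 1 − 46.06/82.5 = 44.17 %.

44.2 %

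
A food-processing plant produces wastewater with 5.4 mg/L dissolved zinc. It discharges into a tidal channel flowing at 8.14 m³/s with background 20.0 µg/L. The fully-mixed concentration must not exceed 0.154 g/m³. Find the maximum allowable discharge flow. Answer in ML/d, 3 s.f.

18.0 ML/d

20.0 µg/L = 0.02 mg/L.
Mass balance at complete mixing: C_std·(Q_w + Q_r) = Q_w·C_e + Q_r·C_b.
Rearranging, Q_w = Q_r·(C_std − C_b)/(C_e − C_std) = 8.14·(0.154 − 0.02) / (5.4 − 0.154) = 0.2079 m³/s.
= 17.96 ML/d.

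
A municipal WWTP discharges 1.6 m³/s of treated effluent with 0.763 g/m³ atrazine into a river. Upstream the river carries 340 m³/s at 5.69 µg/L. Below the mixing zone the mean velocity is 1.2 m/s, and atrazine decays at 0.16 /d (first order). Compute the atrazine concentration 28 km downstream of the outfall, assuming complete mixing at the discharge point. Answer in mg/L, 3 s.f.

0.00885 mg/L

5.69 µg/L = 0.00569 mg/L.
After complete mixing, C₀ = (1.6·0.763 + 340·0.00569) / 341.6 = 0.009237 mg/L.
Travel time t = 2.8e+04 m / 1.2 m/s = 2.333e+04 s = 0.2701 d.
C = 0.009237·exp(−0.16·0.2701) = 0.009237·0.9577 = 0.008846 mg/L.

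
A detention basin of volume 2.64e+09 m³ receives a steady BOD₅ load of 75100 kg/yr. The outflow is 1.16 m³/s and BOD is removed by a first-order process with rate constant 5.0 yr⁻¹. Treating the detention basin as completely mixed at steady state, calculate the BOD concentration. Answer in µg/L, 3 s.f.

5.67 µg/L

Outflow Q = 1.16 m³/s × 3.156e+07 s/yr = 3.661e+07 m³/yr.
Steady-state CSTR mass balance: W = Q·C + k·V·C, so C = W/(Q + kV).
Q + kV = 3.661e+07 + 5.0·2.64e+09 = 1.324e+10 m³/yr.
C = 75100/1.324e+10 = 5.674e-06 kg/m³ = 0.005674 mg/L = 5.674 µg/L.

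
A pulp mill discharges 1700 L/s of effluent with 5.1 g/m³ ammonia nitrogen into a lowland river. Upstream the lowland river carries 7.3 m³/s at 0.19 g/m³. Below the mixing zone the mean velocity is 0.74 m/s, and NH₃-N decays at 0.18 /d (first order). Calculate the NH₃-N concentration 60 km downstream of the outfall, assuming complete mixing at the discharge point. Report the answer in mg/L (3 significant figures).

1700 L/s = 1.7 m³/s.
After complete mixing, C₀ = (1.7·5.1 + 7.3·0.19) / 9 = 1.117 mg/L.
Travel time t = 6e+04 m / 0.74 m/s = 8.108e+04 s = 0.9384 d.
C = 1.117·exp(−0.18·0.9384) = 1.117·0.8446 = 0.9438 mg/L.

0.944 mg/L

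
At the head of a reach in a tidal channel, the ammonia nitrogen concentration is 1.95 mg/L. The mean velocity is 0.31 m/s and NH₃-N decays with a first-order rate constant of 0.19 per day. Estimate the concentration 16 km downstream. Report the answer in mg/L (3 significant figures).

1.74 mg/L

Travel time t = 16 km / 0.31 m/s = 1.6e+04/0.31 = 5.161e+04 s = 0.5974 d.
First-order decay: C = 1.95·exp(−0.19·0.5974) = 1.95·0.8927 = 1.741 mg/L.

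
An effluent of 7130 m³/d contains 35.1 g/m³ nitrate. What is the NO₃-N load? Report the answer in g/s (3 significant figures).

2.90 g/s

7130 m³/d = 0.08252 m³/s.
Mass flux = Q·C = 0.08252 m³/s × 35.1 g/m³ = 2.897 g/s.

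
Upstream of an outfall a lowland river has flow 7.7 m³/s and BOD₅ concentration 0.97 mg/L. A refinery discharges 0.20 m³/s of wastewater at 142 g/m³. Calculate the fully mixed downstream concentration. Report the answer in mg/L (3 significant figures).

4.54 mg/L

Conservation of mass across the mixing zone: C = (0.2·142 + 7.7·0.97) / (0.2 + 7.7) = 35.87/7.9 = 4.54 mg/L.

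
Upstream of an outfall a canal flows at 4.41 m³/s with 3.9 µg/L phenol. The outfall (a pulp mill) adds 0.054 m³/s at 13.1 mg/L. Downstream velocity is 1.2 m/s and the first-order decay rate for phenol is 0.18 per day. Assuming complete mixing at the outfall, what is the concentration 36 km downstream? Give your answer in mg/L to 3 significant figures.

3.9 µg/L = 0.0039 mg/L.
After complete mixing, C₀ = (0.054·13.1 + 4.41·0.0039) / 4.464 = 0.1623 mg/L.
Travel time t = 3.6e+04 m / 1.2 m/s = 3e+04 s = 0.3472 d.
C = 0.1623·exp(−0.18·0.3472) = 0.1623·0.9394 = 0.1525 mg/L.

0.152 mg/L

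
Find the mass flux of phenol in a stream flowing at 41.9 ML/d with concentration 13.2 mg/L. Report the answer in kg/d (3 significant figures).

41.9 ML/d = 0.485 m³/s.
Mass flux = Q·C = 0.485 m³/s × 13.2 g/m³ = 6.401 g/s.
= 6.401 g/s × 86.4 = 553.1 kg/d.

553 kg/d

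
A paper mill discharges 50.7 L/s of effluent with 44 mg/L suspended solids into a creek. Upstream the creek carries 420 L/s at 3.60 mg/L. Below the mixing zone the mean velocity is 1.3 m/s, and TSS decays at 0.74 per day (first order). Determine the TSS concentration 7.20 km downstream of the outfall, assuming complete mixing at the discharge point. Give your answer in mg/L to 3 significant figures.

50.7 L/s = 0.0507 m³/s.
420 L/s = 0.42 m³/s.
After complete mixing, C₀ = (0.0507·44 + 0.42·3.6) / 0.4707 = 7.952 mg/L.
Travel time t = 7200 m / 1.3 m/s = 5538 s = 0.0641 d.
C = 7.952·exp(−0.74·0.0641) = 7.952·0.9537 = 7.583 mg/L.

7.58 mg/L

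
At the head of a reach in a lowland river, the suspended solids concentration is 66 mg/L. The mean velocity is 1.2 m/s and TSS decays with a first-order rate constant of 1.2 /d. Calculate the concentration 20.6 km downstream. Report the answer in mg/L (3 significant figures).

52.0 mg/L

Travel time t = 20.6 km / 1.2 m/s = 2.06e+04/1.2 = 1.717e+04 s = 0.1987 d.
First-order decay: C = 66·exp(−1.2·0.1987) = 66·0.7879 = 52 mg/L.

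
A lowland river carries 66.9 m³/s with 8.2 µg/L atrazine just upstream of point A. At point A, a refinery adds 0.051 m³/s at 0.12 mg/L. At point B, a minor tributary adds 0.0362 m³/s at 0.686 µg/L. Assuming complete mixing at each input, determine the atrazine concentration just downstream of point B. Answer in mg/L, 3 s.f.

8.2 µg/L = 0.0082 mg/L.
After input A: C = (66.9·0.0082 + 0.051·0.12) / 66.95 = 0.008285 mg/L.
0.686 µg/L = 0.000686 mg/L.
After input B: C = (66.95·0.008285 + 0.0362·0.000686) / 66.99 = 0.008281 mg/L.

0.00828 mg/L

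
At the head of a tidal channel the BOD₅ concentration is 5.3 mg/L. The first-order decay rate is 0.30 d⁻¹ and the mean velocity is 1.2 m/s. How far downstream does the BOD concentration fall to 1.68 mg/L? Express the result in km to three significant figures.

397 km

From C = C₀·e^(−kt), t = ln(C₀/C)/k = ln(5.3/1.68)/0.30 = 1.149/0.30 = 3.83 d.
Distance = v·t = 1.2 m/s × 3.309e+05 s = 3.971e+05 m = 397.1 km.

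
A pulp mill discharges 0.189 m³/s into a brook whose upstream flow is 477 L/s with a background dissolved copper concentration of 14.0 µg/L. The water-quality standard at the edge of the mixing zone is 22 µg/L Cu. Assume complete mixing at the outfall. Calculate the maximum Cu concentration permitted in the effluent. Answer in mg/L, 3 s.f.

0.0422 mg/L

477 L/s = 0.477 m³/s.
14.0 µg/L = 0.014 mg/L.
22 µg/L = 0.022 mg/L.
Mass balance: 0.022·0.666 = 0.189·Cₑ + 0.477·0.014.
Cₑ = (0.01465 − 0.006678) / 0.189 = 0.04219 mg/L.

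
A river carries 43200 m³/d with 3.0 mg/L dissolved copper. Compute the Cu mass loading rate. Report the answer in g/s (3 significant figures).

1.50 g/s

43200 m³/d = 0.5 m³/s.
Mass flux = Q·C = 0.5 m³/s × 3 g/m³ = 1.5 g/s.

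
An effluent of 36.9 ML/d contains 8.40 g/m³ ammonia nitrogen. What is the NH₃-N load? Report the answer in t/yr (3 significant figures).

36.9 ML/d = 0.4271 m³/s.
Mass flux = Q·C = 0.4271 m³/s × 8.4 g/m³ = 3.587 g/s.
= 3.587 g/s × 31.56 = 113.2 t/yr.

113 t/yr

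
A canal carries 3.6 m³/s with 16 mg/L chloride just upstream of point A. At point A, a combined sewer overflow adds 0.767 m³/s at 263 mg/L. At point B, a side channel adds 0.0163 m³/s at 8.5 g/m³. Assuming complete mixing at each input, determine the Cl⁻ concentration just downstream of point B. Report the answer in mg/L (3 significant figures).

59.2 mg/L

After input A: C = (3.6·16 + 0.767·263) / 4.367 = 59.38 mg/L.
After input B: C = (4.367·59.38 + 0.0163·8.5) / 4.383 = 59.19 mg/L.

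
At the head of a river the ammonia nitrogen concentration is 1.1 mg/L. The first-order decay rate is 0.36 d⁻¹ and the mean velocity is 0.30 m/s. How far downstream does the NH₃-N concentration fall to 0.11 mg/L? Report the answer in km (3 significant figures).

166 km

From C = C₀·e^(−kt), t = ln(C₀/C)/k = ln(1.1/0.11)/0.36 = 2.303/0.36 = 6.396 d.
Distance = v·t = 0.30 m/s × 5.526e+05 s = 1.658e+05 m = 165.8 km.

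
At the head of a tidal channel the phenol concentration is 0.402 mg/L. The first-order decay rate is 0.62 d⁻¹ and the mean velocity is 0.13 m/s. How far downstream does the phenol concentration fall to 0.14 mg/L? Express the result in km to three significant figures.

From C = C₀·e^(−kt), t = ln(C₀/C)/k = ln(0.402/0.14)/0.62 = 1.055/0.62 = 1.701 d.
Distance = v·t = 0.13 m/s × 1.47e+05 s = 1.911e+04 m = 19.11 km.

19.1 km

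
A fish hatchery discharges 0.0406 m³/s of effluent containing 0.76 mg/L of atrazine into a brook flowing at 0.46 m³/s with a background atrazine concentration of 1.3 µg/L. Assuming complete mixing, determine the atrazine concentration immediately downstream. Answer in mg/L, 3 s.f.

1.3 µg/L = 0.0013 mg/L.
Flow-weighted mixing gives C = (0.0406·0.76 + 0.46·0.0013) / (0.0406 + 0.46) = 0.03145/0.5006 = 0.06283 mg/L.

0.0628 mg/L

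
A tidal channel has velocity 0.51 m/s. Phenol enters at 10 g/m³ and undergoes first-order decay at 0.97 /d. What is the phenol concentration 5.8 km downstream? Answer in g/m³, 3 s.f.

8.80 g/m³

Travel time t = 5.8 km / 0.51 m/s = 5800/0.51 = 1.137e+04 s = 0.1316 d.
First-order decay: C = 10·exp(−0.97·0.1316) = 10·0.8801 = 8.801 g/m³.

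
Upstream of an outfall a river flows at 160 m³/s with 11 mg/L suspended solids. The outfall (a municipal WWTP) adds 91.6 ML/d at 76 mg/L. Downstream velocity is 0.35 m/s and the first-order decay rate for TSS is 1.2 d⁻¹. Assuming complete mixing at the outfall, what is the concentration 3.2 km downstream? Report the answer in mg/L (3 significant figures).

10.1 mg/L

91.6 ML/d = 1.06 m³/s.
After complete mixing, C₀ = (1.06·76 + 160·11) / 161.1 = 11.43 mg/L.
Travel time t = 3200 m / 0.35 m/s = 9143 s = 0.1058 d.
C = 11.43·exp(−1.2·0.1058) = 11.43·0.8807 = 10.07 mg/L.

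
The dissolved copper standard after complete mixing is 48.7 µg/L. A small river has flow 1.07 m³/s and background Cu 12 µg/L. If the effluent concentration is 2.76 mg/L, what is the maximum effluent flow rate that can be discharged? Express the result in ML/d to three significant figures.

12 µg/L = 0.012 mg/L.
48.7 µg/L = 0.0487 mg/L.
Mass balance at complete mixing: C_std·(Q_w + Q_r) = Q_w·C_e + Q_r·C_b.
Rearranging, Q_w = Q_r·(C_std − C_b)/(C_e − C_std) = 1.07·(0.0487 − 0.012) / (2.76 − 0.0487) = 0.01448 m³/s.
= 1.251 ML/d.

1.25 ML/d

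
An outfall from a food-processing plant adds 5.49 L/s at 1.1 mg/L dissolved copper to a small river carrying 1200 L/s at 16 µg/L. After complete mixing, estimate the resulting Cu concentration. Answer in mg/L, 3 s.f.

5.49 L/s = 0.00549 m³/s.
1200 L/s = 1.2 m³/s.
16 µg/L = 0.016 mg/L.
Conservation of mass across the mixing zone: C = (0.00549·1.1 + 1.2·0.016) / (0.00549 + 1.2) = 0.02524/1.205 = 0.02094 mg/L.

0.0209 mg/L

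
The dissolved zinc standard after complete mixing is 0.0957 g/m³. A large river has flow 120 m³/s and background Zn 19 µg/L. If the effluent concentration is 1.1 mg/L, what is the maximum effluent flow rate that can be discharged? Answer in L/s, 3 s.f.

9160 L/s

19 µg/L = 0.019 mg/L.
Mass balance at complete mixing: C_std·(Q_w + Q_r) = Q_w·C_e + Q_r·C_b.
Rearranging, Q_w = Q_r·(C_std − C_b)/(C_e − C_std) = 120·(0.0957 − 0.019) / (1.1 − 0.0957) = 9.165 m³/s.
= 9165 L/s.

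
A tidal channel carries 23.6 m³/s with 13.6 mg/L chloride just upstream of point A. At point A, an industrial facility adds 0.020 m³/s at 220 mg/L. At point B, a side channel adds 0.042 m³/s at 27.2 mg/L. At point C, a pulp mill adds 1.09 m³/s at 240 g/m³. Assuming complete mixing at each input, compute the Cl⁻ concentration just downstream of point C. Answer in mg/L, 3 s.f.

After input A: C = (23.6·13.6 + 0.02·220) / 23.62 = 13.77 mg/L.
After input B: C = (23.62·13.77 + 0.042·27.2) / 23.66 = 13.8 mg/L.
After input C: C = (23.66·13.8 + 1.09·240) / 24.75 = 23.76 mg/L.

23.8 mg/L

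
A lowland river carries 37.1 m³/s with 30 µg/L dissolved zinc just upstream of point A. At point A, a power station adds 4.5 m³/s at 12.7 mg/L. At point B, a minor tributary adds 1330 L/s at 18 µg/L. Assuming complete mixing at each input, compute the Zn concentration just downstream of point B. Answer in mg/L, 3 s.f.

1.36 mg/L

30 µg/L = 0.03 mg/L.
After input A: C = (37.1·0.03 + 4.5·12.7) / 41.6 = 1.401 mg/L.
1330 L/s = 1.33 m³/s.
18 µg/L = 0.018 mg/L.
After input B: C = (41.6·1.401 + 1.33·0.018) / 42.93 = 1.358 mg/L.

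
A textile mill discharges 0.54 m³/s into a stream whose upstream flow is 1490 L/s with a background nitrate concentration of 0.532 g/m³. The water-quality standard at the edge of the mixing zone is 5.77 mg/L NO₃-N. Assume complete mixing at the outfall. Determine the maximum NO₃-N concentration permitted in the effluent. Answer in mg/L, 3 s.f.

1490 L/s = 1.49 m³/s.
Mass balance: 5.77·2.03 = 0.54·Cₑ + 1.49·0.532.
Cₑ = (11.71 − 0.7927) / 0.54 = 20.22 mg/L.

20.2 mg/L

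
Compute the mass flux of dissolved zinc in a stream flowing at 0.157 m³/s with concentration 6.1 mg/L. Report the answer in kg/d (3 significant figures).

82.7 kg/d

Mass flux = Q·C = 0.157 m³/s × 6.1 g/m³ = 0.9577 g/s.
= 0.9577 g/s × 86.4 = 82.75 kg/d.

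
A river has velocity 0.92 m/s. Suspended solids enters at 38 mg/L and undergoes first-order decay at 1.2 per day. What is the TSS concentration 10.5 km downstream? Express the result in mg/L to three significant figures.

Travel time t = 10.5 km / 0.92 m/s = 1.05e+04/0.92 = 1.141e+04 s = 0.1321 d.
First-order decay: C = 38·exp(−1.2·0.1321) = 38·0.8534 = 32.43 mg/L.

32.4 mg/L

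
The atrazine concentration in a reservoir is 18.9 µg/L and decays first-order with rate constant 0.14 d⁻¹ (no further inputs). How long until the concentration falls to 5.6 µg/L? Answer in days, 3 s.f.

8.69 d

t = ln(C₀/C)/k = ln(18.9/5.6)/0.14 = 1.216/0.14 = 8.689 d.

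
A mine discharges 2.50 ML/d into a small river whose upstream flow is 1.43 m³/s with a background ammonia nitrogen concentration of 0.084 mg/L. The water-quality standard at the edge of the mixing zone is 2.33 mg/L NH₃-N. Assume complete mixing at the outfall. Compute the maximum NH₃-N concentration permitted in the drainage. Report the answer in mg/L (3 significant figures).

2.50 ML/d = 0.02894 m³/s.
Mass balance: 2.33·1.459 = 0.02894·Cₑ + 1.43·0.084.
Cₑ = (3.399 − 0.1201) / 0.02894 = 113.3 mg/L.

113 mg/L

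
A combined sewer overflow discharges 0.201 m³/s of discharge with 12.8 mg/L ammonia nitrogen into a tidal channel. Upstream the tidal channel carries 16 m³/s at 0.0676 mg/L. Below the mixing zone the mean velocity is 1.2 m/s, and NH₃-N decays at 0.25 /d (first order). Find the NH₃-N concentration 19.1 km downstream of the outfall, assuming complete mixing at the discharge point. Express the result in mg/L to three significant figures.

After complete mixing, C₀ = (0.201·12.8 + 16·0.0676) / 16.2 = 0.2256 mg/L.
Travel time t = 1.91e+04 m / 1.2 m/s = 1.592e+04 s = 0.1842 d.
C = 0.2256·exp(−0.25·0.1842) = 0.2256·0.955 = 0.2154 mg/L.

0.215 mg/L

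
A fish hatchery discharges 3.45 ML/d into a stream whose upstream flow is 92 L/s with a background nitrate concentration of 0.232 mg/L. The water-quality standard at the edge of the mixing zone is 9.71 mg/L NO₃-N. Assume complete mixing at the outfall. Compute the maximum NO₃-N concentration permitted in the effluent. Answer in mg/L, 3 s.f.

3.45 ML/d = 0.03993 m³/s.
92 L/s = 0.092 m³/s.
Mass balance: 9.71·0.1319 = 0.03993·Cₑ + 0.092·0.232.
Cₑ = (1.281 − 0.02134) / 0.03993 = 31.55 mg/L.

31.5 mg/L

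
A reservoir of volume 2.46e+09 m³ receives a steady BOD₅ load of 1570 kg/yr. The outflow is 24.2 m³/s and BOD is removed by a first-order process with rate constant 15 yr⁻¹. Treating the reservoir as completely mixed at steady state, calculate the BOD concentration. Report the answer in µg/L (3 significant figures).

Outflow Q = 24.2 m³/s × 3.156e+07 s/yr = 7.637e+08 m³/yr.
Steady-state CSTR mass balance: W = Q·C + k·V·C, so C = W/(Q + kV).
Q + kV = 7.637e+08 + 15·2.46e+09 = 3.766e+10 m³/yr.
C = 1570/3.766e+10 = 4.168e-08 kg/m³ = 4.168e-05 mg/L = 0.04168 µg/L.

0.0417 µg/L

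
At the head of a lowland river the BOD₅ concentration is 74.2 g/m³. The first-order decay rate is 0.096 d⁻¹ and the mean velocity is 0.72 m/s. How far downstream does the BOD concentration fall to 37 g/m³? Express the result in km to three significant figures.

From C = C₀·e^(−kt), t = ln(C₀/C)/k = ln(74.2/37)/0.096 = 0.6958/0.096 = 7.248 d.
Distance = v·t = 0.72 m/s × 6.263e+05 s = 4.509e+05 m = 450.9 km.

451 km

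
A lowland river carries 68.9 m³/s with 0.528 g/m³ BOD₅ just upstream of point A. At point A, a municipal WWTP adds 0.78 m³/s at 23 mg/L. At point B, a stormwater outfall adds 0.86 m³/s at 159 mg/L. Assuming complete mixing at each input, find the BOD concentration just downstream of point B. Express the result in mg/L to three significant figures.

After input A: C = (68.9·0.528 + 0.78·23) / 69.68 = 0.7796 mg/L.
After input B: C = (69.68·0.7796 + 0.86·159) / 70.54 = 2.709 mg/L.

2.71 mg/L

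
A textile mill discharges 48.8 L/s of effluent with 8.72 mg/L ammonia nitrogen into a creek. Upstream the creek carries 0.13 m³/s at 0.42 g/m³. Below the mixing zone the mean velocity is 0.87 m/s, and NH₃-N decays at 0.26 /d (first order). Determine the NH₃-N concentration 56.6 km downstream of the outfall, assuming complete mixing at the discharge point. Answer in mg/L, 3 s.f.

48.8 L/s = 0.0488 m³/s.
After complete mixing, C₀ = (0.0488·8.72 + 0.13·0.42) / 0.1788 = 2.685 mg/L.
Travel time t = 5.66e+04 m / 0.87 m/s = 6.506e+04 s = 0.753 d.
C = 2.685·exp(−0.26·0.753) = 2.685·0.8222 = 2.208 mg/L.

2.21 mg/L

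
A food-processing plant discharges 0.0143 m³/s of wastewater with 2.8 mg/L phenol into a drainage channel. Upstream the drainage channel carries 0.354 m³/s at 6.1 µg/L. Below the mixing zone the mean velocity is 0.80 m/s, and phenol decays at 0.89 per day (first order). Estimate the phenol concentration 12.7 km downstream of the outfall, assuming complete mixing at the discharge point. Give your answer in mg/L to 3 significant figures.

6.1 µg/L = 0.0061 mg/L.
After complete mixing, C₀ = (0.0143·2.8 + 0.354·0.0061) / 0.3683 = 0.1146 mg/L.
Travel time t = 1.27e+04 m / 0.80 m/s = 1.588e+04 s = 0.1837 d.
C = 0.1146·exp(−0.89·0.1837) = 0.1146·0.8491 = 0.09729 mg/L.

0.0973 mg/L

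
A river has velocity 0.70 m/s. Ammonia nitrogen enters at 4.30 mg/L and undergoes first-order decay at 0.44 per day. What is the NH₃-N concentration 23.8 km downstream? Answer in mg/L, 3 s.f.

3.62 mg/L

Travel time t = 23.8 km / 0.70 m/s = 2.38e+04/0.70 = 3.4e+04 s = 0.3935 d.
First-order decay: C = 4.30·exp(−0.44·0.3935) = 4.30·0.841 = 3.616 mg/L.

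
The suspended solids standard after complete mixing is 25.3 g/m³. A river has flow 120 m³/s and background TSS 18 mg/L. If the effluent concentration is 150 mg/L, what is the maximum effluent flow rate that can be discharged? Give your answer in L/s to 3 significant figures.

7020 L/s

Mass balance at complete mixing: C_std·(Q_w + Q_r) = Q_w·C_e + Q_r·C_b.
Rearranging, Q_w = Q_r·(C_std − C_b)/(C_e − C_std) = 120·(25.3 − 18) / (150 − 25.3) = 7.025 m³/s.
= 7025 L/s.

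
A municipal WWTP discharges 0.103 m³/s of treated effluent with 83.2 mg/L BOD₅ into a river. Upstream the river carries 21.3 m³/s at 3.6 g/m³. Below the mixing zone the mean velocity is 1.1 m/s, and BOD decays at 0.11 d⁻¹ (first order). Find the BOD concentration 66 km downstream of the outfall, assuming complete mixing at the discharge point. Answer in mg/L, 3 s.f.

3.69 mg/L

After complete mixing, C₀ = (0.103·83.2 + 21.3·3.6) / 21.4 = 3.983 mg/L.
Travel time t = 6.6e+04 m / 1.1 m/s = 6e+04 s = 0.6944 d.
C = 3.983·exp(−0.11·0.6944) = 3.983·0.9265 = 3.69 mg/L.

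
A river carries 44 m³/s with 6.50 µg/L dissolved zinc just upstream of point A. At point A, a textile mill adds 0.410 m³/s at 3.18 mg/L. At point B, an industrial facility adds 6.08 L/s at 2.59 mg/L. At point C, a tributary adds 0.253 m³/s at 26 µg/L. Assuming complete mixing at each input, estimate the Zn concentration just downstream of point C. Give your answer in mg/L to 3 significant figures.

0.0361 mg/L

6.50 µg/L = 0.0065 mg/L.
After input A: C = (44·0.0065 + 0.41·3.18) / 44.41 = 0.0358 mg/L.
6.08 L/s = 0.00608 m³/s.
After input B: C = (44.41·0.0358 + 0.00608·2.59) / 44.42 = 0.03615 mg/L.
26 µg/L = 0.026 mg/L.
After input C: C = (44.42·0.03615 + 0.253·0.026) / 44.67 = 0.03609 mg/L.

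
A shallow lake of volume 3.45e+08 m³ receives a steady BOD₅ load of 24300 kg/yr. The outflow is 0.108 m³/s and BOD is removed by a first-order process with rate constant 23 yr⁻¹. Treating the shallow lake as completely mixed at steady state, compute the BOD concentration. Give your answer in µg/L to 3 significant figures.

3.06 µg/L

Outflow Q = 0.108 m³/s × 3.156e+07 s/yr = 3.408e+06 m³/yr.
Steady-state CSTR mass balance: W = Q·C + k·V·C, so C = W/(Q + kV).
Q + kV = 3.408e+06 + 23·3.45e+08 = 7.938e+09 m³/yr.
C = 24300/7.938e+09 = 3.061e-06 kg/m³ = 0.003061 mg/L = 3.061 µg/L.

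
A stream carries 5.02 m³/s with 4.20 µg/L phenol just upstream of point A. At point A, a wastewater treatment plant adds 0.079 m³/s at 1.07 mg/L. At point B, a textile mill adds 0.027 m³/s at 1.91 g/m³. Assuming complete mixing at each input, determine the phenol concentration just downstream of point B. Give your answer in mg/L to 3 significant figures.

0.0307 mg/L

4.20 µg/L = 0.0042 mg/L.
After input A: C = (5.02·0.0042 + 0.079·1.07) / 5.099 = 0.02071 mg/L.
After input B: C = (5.099·0.02071 + 0.027·1.91) / 5.126 = 0.03066 mg/L.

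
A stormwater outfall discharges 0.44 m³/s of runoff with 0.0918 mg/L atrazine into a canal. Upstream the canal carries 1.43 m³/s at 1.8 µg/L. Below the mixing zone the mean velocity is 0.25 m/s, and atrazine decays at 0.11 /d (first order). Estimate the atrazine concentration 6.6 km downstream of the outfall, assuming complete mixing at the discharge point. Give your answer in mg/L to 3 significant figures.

0.0222 mg/L

1.8 µg/L = 0.0018 mg/L.
After complete mixing, C₀ = (0.44·0.0918 + 1.43·0.0018) / 1.87 = 0.02298 mg/L.
Travel time t = 6600 m / 0.25 m/s = 2.64e+04 s = 0.3056 d.
C = 0.02298·exp(−0.11·0.3056) = 0.02298·0.9669 = 0.02222 mg/L.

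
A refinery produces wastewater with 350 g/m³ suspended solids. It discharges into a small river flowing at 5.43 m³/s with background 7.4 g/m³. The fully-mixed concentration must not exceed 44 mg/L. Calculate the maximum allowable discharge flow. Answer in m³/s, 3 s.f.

0.649 m³/s

Mass balance at complete mixing: C_std·(Q_w + Q_r) = Q_w·C_e + Q_r·C_b.
Rearranging, Q_w = Q_r·(C_std − C_b)/(C_e − C_std) = 5.43·(44 − 7.4) / (350 − 44) = 0.6495 m³/s.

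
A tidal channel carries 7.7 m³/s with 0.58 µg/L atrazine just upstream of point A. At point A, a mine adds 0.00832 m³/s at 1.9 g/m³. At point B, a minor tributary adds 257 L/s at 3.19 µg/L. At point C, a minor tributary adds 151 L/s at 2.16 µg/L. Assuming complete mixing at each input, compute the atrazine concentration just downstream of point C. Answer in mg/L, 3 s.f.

0.00264 mg/L

0.58 µg/L = 0.00058 mg/L.
After input A: C = (7.7·0.00058 + 0.00832·1.9) / 7.708 = 0.00263 mg/L.
257 L/s = 0.257 m³/s.
3.19 µg/L = 0.00319 mg/L.
After input B: C = (7.708·0.00263 + 0.257·0.00319) / 7.965 = 0.002648 mg/L.
151 L/s = 0.151 m³/s.
2.16 µg/L = 0.00216 mg/L.
After input C: C = (7.965·0.002648 + 0.151·0.00216) / 8.116 = 0.002639 mg/L.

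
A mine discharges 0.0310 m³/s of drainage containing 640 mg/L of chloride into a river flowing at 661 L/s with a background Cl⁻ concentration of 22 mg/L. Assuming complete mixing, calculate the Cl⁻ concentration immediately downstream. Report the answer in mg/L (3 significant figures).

661 L/s = 0.661 m³/s.
By mass balance at complete mixing, C = (0.031·640 + 0.661·22) / (0.031 + 0.661) = 34.38/0.692 = 49.68 mg/L.

49.7 mg/L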